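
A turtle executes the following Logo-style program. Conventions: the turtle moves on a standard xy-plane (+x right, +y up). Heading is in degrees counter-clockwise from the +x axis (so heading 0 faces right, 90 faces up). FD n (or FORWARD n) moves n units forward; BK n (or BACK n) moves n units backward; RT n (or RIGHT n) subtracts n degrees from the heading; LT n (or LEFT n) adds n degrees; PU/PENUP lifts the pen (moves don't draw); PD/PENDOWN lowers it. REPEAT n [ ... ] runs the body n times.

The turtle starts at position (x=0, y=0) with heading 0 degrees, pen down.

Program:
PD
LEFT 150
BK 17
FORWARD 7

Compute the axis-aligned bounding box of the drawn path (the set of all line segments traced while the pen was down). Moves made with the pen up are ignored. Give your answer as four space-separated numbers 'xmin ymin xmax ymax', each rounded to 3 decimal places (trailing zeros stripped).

Answer: 0 -8.5 14.722 0

Derivation:
Executing turtle program step by step:
Start: pos=(0,0), heading=0, pen down
PD: pen down
LT 150: heading 0 -> 150
BK 17: (0,0) -> (14.722,-8.5) [heading=150, draw]
FD 7: (14.722,-8.5) -> (8.66,-5) [heading=150, draw]
Final: pos=(8.66,-5), heading=150, 2 segment(s) drawn

Segment endpoints: x in {0, 8.66, 14.722}, y in {-8.5, -5, 0}
xmin=0, ymin=-8.5, xmax=14.722, ymax=0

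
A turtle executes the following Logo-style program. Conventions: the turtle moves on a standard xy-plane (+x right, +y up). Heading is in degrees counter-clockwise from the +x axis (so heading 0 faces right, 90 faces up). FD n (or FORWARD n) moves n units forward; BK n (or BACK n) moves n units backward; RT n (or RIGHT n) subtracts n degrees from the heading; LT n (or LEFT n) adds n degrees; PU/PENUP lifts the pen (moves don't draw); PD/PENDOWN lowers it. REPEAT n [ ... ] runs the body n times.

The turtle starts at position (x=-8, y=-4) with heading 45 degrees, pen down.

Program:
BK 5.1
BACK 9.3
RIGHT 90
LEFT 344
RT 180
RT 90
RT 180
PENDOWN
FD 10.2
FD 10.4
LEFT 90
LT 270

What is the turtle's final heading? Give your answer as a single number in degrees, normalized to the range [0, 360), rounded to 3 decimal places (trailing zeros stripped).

Answer: 209

Derivation:
Executing turtle program step by step:
Start: pos=(-8,-4), heading=45, pen down
BK 5.1: (-8,-4) -> (-11.606,-7.606) [heading=45, draw]
BK 9.3: (-11.606,-7.606) -> (-18.182,-14.182) [heading=45, draw]
RT 90: heading 45 -> 315
LT 344: heading 315 -> 299
RT 180: heading 299 -> 119
RT 90: heading 119 -> 29
RT 180: heading 29 -> 209
PD: pen down
FD 10.2: (-18.182,-14.182) -> (-27.103,-19.127) [heading=209, draw]
FD 10.4: (-27.103,-19.127) -> (-36.2,-24.169) [heading=209, draw]
LT 90: heading 209 -> 299
LT 270: heading 299 -> 209
Final: pos=(-36.2,-24.169), heading=209, 4 segment(s) drawn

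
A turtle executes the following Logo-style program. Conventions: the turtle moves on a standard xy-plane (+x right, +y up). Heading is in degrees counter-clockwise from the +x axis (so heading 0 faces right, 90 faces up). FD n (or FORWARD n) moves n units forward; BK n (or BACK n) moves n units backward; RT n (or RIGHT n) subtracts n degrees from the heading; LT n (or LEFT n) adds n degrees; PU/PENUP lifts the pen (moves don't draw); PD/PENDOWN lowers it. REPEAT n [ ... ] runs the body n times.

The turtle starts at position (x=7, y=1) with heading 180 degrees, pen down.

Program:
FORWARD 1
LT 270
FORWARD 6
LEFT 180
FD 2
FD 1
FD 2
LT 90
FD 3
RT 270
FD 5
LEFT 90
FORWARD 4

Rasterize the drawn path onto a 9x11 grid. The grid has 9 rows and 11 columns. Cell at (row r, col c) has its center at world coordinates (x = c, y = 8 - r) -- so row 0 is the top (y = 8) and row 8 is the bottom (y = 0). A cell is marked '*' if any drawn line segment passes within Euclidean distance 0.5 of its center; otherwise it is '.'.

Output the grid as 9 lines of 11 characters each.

Segment 0: (7,1) -> (6,1)
Segment 1: (6,1) -> (6,7)
Segment 2: (6,7) -> (6,5)
Segment 3: (6,5) -> (6,4)
Segment 4: (6,4) -> (6,2)
Segment 5: (6,2) -> (9,2)
Segment 6: (9,2) -> (9,7)
Segment 7: (9,7) -> (5,7)

Answer: ...........
.....*****.
......*..*.
......*..*.
......*..*.
......*..*.
......****.
......**...
...........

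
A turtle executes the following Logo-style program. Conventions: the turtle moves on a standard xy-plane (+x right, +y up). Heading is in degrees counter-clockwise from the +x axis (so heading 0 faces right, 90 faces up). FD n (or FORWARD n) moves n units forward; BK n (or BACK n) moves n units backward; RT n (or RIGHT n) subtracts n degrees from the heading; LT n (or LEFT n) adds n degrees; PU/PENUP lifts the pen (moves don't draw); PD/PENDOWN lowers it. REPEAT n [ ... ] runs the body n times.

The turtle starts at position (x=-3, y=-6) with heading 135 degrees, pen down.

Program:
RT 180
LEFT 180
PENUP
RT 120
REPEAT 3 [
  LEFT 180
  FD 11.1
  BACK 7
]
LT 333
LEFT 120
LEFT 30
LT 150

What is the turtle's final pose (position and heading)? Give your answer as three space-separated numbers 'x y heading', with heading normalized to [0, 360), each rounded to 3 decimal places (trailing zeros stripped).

Executing turtle program step by step:
Start: pos=(-3,-6), heading=135, pen down
RT 180: heading 135 -> 315
LT 180: heading 315 -> 135
PU: pen up
RT 120: heading 135 -> 15
REPEAT 3 [
  -- iteration 1/3 --
  LT 180: heading 15 -> 195
  FD 11.1: (-3,-6) -> (-13.722,-8.873) [heading=195, move]
  BK 7: (-13.722,-8.873) -> (-6.96,-7.061) [heading=195, move]
  -- iteration 2/3 --
  LT 180: heading 195 -> 15
  FD 11.1: (-6.96,-7.061) -> (3.761,-4.188) [heading=15, move]
  BK 7: (3.761,-4.188) -> (-3,-6) [heading=15, move]
  -- iteration 3/3 --
  LT 180: heading 15 -> 195
  FD 11.1: (-3,-6) -> (-13.722,-8.873) [heading=195, move]
  BK 7: (-13.722,-8.873) -> (-6.96,-7.061) [heading=195, move]
]
LT 333: heading 195 -> 168
LT 120: heading 168 -> 288
LT 30: heading 288 -> 318
LT 150: heading 318 -> 108
Final: pos=(-6.96,-7.061), heading=108, 0 segment(s) drawn

Answer: -6.96 -7.061 108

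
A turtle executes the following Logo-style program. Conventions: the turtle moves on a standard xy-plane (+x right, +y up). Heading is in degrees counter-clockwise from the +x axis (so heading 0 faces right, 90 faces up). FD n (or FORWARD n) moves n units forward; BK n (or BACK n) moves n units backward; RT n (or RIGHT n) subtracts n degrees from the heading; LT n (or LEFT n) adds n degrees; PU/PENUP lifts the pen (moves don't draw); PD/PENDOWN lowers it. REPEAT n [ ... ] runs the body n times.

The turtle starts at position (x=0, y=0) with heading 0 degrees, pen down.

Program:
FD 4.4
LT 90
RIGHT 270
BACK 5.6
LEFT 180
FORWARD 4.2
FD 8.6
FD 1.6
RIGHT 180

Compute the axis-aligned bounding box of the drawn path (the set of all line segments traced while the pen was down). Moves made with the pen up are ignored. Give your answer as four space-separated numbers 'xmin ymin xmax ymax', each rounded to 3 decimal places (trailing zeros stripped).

Answer: 0 0 24.4 0

Derivation:
Executing turtle program step by step:
Start: pos=(0,0), heading=0, pen down
FD 4.4: (0,0) -> (4.4,0) [heading=0, draw]
LT 90: heading 0 -> 90
RT 270: heading 90 -> 180
BK 5.6: (4.4,0) -> (10,0) [heading=180, draw]
LT 180: heading 180 -> 0
FD 4.2: (10,0) -> (14.2,0) [heading=0, draw]
FD 8.6: (14.2,0) -> (22.8,0) [heading=0, draw]
FD 1.6: (22.8,0) -> (24.4,0) [heading=0, draw]
RT 180: heading 0 -> 180
Final: pos=(24.4,0), heading=180, 5 segment(s) drawn

Segment endpoints: x in {0, 4.4, 10, 14.2, 22.8, 24.4}, y in {0, 0}
xmin=0, ymin=0, xmax=24.4, ymax=0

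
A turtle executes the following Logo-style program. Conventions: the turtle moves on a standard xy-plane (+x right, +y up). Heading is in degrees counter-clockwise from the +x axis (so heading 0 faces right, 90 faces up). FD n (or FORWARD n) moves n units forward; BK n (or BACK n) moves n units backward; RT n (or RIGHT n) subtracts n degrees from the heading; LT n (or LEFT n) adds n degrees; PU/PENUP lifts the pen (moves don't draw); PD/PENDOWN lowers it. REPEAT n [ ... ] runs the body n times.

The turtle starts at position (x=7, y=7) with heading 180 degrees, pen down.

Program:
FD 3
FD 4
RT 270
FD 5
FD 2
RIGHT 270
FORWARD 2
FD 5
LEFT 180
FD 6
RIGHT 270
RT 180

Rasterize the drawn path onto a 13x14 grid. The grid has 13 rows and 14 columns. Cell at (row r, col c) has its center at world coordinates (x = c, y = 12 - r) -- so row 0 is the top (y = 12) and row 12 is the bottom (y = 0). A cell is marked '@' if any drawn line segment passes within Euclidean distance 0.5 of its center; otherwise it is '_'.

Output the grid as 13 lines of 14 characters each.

Answer: ______________
______________
______________
______________
______________
@@@@@@@@______
@_____________
@_____________
@_____________
@_____________
@_____________
@_____________
@@@@@@@@______

Derivation:
Segment 0: (7,7) -> (4,7)
Segment 1: (4,7) -> (0,7)
Segment 2: (0,7) -> (0,2)
Segment 3: (0,2) -> (0,0)
Segment 4: (0,0) -> (2,0)
Segment 5: (2,0) -> (7,0)
Segment 6: (7,0) -> (1,0)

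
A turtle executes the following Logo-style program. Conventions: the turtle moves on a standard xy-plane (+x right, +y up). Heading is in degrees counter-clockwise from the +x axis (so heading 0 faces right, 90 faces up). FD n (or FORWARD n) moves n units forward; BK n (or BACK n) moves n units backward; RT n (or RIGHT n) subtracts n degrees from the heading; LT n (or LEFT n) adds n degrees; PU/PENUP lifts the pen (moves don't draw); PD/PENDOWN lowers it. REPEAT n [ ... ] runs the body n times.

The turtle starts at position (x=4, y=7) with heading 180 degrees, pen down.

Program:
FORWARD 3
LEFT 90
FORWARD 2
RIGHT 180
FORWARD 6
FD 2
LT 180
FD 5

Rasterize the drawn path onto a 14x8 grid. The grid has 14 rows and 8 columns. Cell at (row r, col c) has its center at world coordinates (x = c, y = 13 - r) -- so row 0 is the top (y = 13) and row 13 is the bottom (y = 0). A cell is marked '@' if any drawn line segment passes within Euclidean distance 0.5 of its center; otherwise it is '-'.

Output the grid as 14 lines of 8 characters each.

Segment 0: (4,7) -> (1,7)
Segment 1: (1,7) -> (1,5)
Segment 2: (1,5) -> (1,11)
Segment 3: (1,11) -> (1,13)
Segment 4: (1,13) -> (1,8)

Answer: -@------
-@------
-@------
-@------
-@------
-@------
-@@@@---
-@------
-@------
--------
--------
--------
--------
--------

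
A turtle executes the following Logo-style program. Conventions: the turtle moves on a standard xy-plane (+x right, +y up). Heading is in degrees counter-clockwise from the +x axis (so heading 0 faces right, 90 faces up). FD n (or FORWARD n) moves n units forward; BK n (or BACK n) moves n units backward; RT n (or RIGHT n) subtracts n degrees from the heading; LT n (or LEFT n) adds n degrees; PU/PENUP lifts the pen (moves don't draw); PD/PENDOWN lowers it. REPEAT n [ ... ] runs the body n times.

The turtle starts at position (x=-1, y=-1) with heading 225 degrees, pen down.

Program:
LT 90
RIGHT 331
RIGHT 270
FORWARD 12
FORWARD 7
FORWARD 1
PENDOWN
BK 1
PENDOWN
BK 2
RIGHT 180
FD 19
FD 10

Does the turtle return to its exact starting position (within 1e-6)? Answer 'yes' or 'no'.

Answer: no

Derivation:
Executing turtle program step by step:
Start: pos=(-1,-1), heading=225, pen down
LT 90: heading 225 -> 315
RT 331: heading 315 -> 344
RT 270: heading 344 -> 74
FD 12: (-1,-1) -> (2.308,10.535) [heading=74, draw]
FD 7: (2.308,10.535) -> (4.237,17.264) [heading=74, draw]
FD 1: (4.237,17.264) -> (4.513,18.225) [heading=74, draw]
PD: pen down
BK 1: (4.513,18.225) -> (4.237,17.264) [heading=74, draw]
PD: pen down
BK 2: (4.237,17.264) -> (3.686,15.341) [heading=74, draw]
RT 180: heading 74 -> 254
FD 19: (3.686,15.341) -> (-1.551,-2.923) [heading=254, draw]
FD 10: (-1.551,-2.923) -> (-4.308,-12.535) [heading=254, draw]
Final: pos=(-4.308,-12.535), heading=254, 7 segment(s) drawn

Start position: (-1, -1)
Final position: (-4.308, -12.535)
Distance = 12; >= 1e-6 -> NOT closed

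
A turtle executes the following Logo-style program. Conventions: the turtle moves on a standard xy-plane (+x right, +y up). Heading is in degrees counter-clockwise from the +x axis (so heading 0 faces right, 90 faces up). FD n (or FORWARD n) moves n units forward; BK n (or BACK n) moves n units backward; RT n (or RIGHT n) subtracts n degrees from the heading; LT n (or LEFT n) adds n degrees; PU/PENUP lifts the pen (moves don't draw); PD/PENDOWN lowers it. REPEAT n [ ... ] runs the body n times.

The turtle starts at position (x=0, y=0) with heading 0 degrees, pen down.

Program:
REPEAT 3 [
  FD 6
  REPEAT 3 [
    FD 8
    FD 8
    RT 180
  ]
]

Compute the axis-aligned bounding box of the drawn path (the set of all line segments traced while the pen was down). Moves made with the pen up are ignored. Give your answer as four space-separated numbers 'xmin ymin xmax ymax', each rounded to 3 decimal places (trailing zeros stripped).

Executing turtle program step by step:
Start: pos=(0,0), heading=0, pen down
REPEAT 3 [
  -- iteration 1/3 --
  FD 6: (0,0) -> (6,0) [heading=0, draw]
  REPEAT 3 [
    -- iteration 1/3 --
    FD 8: (6,0) -> (14,0) [heading=0, draw]
    FD 8: (14,0) -> (22,0) [heading=0, draw]
    RT 180: heading 0 -> 180
    -- iteration 2/3 --
    FD 8: (22,0) -> (14,0) [heading=180, draw]
    FD 8: (14,0) -> (6,0) [heading=180, draw]
    RT 180: heading 180 -> 0
    -- iteration 3/3 --
    FD 8: (6,0) -> (14,0) [heading=0, draw]
    FD 8: (14,0) -> (22,0) [heading=0, draw]
    RT 180: heading 0 -> 180
  ]
  -- iteration 2/3 --
  FD 6: (22,0) -> (16,0) [heading=180, draw]
  REPEAT 3 [
    -- iteration 1/3 --
    FD 8: (16,0) -> (8,0) [heading=180, draw]
    FD 8: (8,0) -> (0,0) [heading=180, draw]
    RT 180: heading 180 -> 0
    -- iteration 2/3 --
    FD 8: (0,0) -> (8,0) [heading=0, draw]
    FD 8: (8,0) -> (16,0) [heading=0, draw]
    RT 180: heading 0 -> 180
    -- iteration 3/3 --
    FD 8: (16,0) -> (8,0) [heading=180, draw]
    FD 8: (8,0) -> (0,0) [heading=180, draw]
    RT 180: heading 180 -> 0
  ]
  -- iteration 3/3 --
  FD 6: (0,0) -> (6,0) [heading=0, draw]
  REPEAT 3 [
    -- iteration 1/3 --
    FD 8: (6,0) -> (14,0) [heading=0, draw]
    FD 8: (14,0) -> (22,0) [heading=0, draw]
    RT 180: heading 0 -> 180
    -- iteration 2/3 --
    FD 8: (22,0) -> (14,0) [heading=180, draw]
    FD 8: (14,0) -> (6,0) [heading=180, draw]
    RT 180: heading 180 -> 0
    -- iteration 3/3 --
    FD 8: (6,0) -> (14,0) [heading=0, draw]
    FD 8: (14,0) -> (22,0) [heading=0, draw]
    RT 180: heading 0 -> 180
  ]
]
Final: pos=(22,0), heading=180, 21 segment(s) drawn

Segment endpoints: x in {0, 6, 8, 14, 16, 22}, y in {0, 0, 0, 0, 0, 0, 0, 0, 0, 0, 0, 0, 0, 0, 0, 0, 0}
xmin=0, ymin=0, xmax=22, ymax=0

Answer: 0 0 22 0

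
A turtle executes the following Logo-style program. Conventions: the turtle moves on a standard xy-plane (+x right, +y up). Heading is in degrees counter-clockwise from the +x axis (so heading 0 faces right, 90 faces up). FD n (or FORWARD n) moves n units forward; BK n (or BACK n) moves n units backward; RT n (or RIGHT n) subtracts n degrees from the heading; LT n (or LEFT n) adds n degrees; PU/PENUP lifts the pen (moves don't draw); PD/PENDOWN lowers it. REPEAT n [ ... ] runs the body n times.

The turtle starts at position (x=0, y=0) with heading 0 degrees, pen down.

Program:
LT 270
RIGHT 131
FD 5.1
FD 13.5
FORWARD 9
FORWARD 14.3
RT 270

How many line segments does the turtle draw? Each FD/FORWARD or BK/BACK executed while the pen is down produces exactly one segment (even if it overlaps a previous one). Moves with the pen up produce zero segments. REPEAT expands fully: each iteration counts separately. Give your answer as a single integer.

Answer: 4

Derivation:
Executing turtle program step by step:
Start: pos=(0,0), heading=0, pen down
LT 270: heading 0 -> 270
RT 131: heading 270 -> 139
FD 5.1: (0,0) -> (-3.849,3.346) [heading=139, draw]
FD 13.5: (-3.849,3.346) -> (-14.038,12.203) [heading=139, draw]
FD 9: (-14.038,12.203) -> (-20.83,18.107) [heading=139, draw]
FD 14.3: (-20.83,18.107) -> (-31.622,27.489) [heading=139, draw]
RT 270: heading 139 -> 229
Final: pos=(-31.622,27.489), heading=229, 4 segment(s) drawn
Segments drawn: 4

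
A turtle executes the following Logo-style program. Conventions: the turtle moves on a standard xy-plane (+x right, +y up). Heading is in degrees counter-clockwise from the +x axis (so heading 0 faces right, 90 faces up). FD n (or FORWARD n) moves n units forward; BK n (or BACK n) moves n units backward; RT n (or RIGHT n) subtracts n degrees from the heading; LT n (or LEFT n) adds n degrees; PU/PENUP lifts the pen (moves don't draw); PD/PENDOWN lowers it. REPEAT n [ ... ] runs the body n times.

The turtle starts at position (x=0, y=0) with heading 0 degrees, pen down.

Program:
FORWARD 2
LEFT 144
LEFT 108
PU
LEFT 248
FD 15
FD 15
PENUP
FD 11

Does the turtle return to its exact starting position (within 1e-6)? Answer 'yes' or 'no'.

Answer: no

Derivation:
Executing turtle program step by step:
Start: pos=(0,0), heading=0, pen down
FD 2: (0,0) -> (2,0) [heading=0, draw]
LT 144: heading 0 -> 144
LT 108: heading 144 -> 252
PU: pen up
LT 248: heading 252 -> 140
FD 15: (2,0) -> (-9.491,9.642) [heading=140, move]
FD 15: (-9.491,9.642) -> (-20.981,19.284) [heading=140, move]
PU: pen up
FD 11: (-20.981,19.284) -> (-29.408,26.354) [heading=140, move]
Final: pos=(-29.408,26.354), heading=140, 1 segment(s) drawn

Start position: (0, 0)
Final position: (-29.408, 26.354)
Distance = 39.489; >= 1e-6 -> NOT closed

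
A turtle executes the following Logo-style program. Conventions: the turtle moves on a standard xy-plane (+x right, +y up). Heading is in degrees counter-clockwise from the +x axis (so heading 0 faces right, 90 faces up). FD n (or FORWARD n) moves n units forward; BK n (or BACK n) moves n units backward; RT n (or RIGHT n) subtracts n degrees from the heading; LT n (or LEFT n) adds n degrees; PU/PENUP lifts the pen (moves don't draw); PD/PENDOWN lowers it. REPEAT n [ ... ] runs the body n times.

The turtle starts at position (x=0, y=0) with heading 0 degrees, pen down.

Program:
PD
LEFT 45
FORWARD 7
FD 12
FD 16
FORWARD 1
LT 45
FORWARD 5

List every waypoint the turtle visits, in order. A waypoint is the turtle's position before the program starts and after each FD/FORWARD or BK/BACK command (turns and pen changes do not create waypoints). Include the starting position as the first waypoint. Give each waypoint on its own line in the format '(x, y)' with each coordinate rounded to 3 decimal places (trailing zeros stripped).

Answer: (0, 0)
(4.95, 4.95)
(13.435, 13.435)
(24.749, 24.749)
(25.456, 25.456)
(25.456, 30.456)

Derivation:
Executing turtle program step by step:
Start: pos=(0,0), heading=0, pen down
PD: pen down
LT 45: heading 0 -> 45
FD 7: (0,0) -> (4.95,4.95) [heading=45, draw]
FD 12: (4.95,4.95) -> (13.435,13.435) [heading=45, draw]
FD 16: (13.435,13.435) -> (24.749,24.749) [heading=45, draw]
FD 1: (24.749,24.749) -> (25.456,25.456) [heading=45, draw]
LT 45: heading 45 -> 90
FD 5: (25.456,25.456) -> (25.456,30.456) [heading=90, draw]
Final: pos=(25.456,30.456), heading=90, 5 segment(s) drawn
Waypoints (6 total):
(0, 0)
(4.95, 4.95)
(13.435, 13.435)
(24.749, 24.749)
(25.456, 25.456)
(25.456, 30.456)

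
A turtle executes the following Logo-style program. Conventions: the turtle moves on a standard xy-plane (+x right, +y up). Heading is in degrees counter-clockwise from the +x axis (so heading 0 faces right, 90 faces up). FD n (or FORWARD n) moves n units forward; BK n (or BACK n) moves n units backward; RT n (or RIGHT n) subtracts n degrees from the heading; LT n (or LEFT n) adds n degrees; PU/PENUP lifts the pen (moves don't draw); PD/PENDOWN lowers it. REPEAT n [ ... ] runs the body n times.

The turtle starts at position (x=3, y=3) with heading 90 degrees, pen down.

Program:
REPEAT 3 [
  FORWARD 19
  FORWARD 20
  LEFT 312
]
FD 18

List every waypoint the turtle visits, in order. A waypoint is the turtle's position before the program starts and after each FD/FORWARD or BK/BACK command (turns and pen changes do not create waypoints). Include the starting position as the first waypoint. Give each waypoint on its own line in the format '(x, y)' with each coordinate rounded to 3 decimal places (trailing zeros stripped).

Executing turtle program step by step:
Start: pos=(3,3), heading=90, pen down
REPEAT 3 [
  -- iteration 1/3 --
  FD 19: (3,3) -> (3,22) [heading=90, draw]
  FD 20: (3,22) -> (3,42) [heading=90, draw]
  LT 312: heading 90 -> 42
  -- iteration 2/3 --
  FD 19: (3,42) -> (17.12,54.713) [heading=42, draw]
  FD 20: (17.12,54.713) -> (31.983,68.096) [heading=42, draw]
  LT 312: heading 42 -> 354
  -- iteration 3/3 --
  FD 19: (31.983,68.096) -> (50.879,66.11) [heading=354, draw]
  FD 20: (50.879,66.11) -> (70.769,64.019) [heading=354, draw]
  LT 312: heading 354 -> 306
]
FD 18: (70.769,64.019) -> (81.349,49.457) [heading=306, draw]
Final: pos=(81.349,49.457), heading=306, 7 segment(s) drawn
Waypoints (8 total):
(3, 3)
(3, 22)
(3, 42)
(17.12, 54.713)
(31.983, 68.096)
(50.879, 66.11)
(70.769, 64.019)
(81.349, 49.457)

Answer: (3, 3)
(3, 22)
(3, 42)
(17.12, 54.713)
(31.983, 68.096)
(50.879, 66.11)
(70.769, 64.019)
(81.349, 49.457)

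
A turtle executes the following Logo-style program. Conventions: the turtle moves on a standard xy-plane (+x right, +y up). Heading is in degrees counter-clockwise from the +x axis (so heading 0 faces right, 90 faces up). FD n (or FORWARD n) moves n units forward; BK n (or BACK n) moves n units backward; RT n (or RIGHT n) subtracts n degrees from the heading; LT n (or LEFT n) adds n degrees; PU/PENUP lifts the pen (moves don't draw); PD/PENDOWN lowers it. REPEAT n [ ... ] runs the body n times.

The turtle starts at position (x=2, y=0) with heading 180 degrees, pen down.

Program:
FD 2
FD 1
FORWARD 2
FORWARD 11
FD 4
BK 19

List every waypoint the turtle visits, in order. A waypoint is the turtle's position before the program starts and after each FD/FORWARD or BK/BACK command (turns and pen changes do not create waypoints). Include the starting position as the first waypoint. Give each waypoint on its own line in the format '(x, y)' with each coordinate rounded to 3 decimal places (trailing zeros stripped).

Executing turtle program step by step:
Start: pos=(2,0), heading=180, pen down
FD 2: (2,0) -> (0,0) [heading=180, draw]
FD 1: (0,0) -> (-1,0) [heading=180, draw]
FD 2: (-1,0) -> (-3,0) [heading=180, draw]
FD 11: (-3,0) -> (-14,0) [heading=180, draw]
FD 4: (-14,0) -> (-18,0) [heading=180, draw]
BK 19: (-18,0) -> (1,0) [heading=180, draw]
Final: pos=(1,0), heading=180, 6 segment(s) drawn
Waypoints (7 total):
(2, 0)
(0, 0)
(-1, 0)
(-3, 0)
(-14, 0)
(-18, 0)
(1, 0)

Answer: (2, 0)
(0, 0)
(-1, 0)
(-3, 0)
(-14, 0)
(-18, 0)
(1, 0)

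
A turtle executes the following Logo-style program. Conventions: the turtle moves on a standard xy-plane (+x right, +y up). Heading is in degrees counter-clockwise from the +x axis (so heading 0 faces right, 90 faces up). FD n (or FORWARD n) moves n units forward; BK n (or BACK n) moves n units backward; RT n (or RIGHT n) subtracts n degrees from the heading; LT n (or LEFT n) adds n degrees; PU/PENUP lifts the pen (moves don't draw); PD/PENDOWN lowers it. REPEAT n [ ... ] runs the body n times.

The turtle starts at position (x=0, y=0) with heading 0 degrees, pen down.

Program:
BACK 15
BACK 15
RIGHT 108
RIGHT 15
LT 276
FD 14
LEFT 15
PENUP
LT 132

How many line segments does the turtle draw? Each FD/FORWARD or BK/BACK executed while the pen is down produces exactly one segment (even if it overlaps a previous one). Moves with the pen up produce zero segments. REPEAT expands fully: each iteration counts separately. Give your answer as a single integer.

Executing turtle program step by step:
Start: pos=(0,0), heading=0, pen down
BK 15: (0,0) -> (-15,0) [heading=0, draw]
BK 15: (-15,0) -> (-30,0) [heading=0, draw]
RT 108: heading 0 -> 252
RT 15: heading 252 -> 237
LT 276: heading 237 -> 153
FD 14: (-30,0) -> (-42.474,6.356) [heading=153, draw]
LT 15: heading 153 -> 168
PU: pen up
LT 132: heading 168 -> 300
Final: pos=(-42.474,6.356), heading=300, 3 segment(s) drawn
Segments drawn: 3

Answer: 3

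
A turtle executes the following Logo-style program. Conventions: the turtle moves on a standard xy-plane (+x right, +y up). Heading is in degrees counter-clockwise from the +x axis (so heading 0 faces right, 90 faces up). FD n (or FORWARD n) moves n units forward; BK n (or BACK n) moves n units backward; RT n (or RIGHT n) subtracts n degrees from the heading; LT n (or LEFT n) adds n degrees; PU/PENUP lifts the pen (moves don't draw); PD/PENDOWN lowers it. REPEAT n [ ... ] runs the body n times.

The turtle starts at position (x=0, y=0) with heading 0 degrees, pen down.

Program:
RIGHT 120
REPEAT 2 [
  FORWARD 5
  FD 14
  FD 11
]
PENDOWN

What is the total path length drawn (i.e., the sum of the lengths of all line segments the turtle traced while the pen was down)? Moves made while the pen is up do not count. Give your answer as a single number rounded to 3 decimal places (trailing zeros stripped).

Executing turtle program step by step:
Start: pos=(0,0), heading=0, pen down
RT 120: heading 0 -> 240
REPEAT 2 [
  -- iteration 1/2 --
  FD 5: (0,0) -> (-2.5,-4.33) [heading=240, draw]
  FD 14: (-2.5,-4.33) -> (-9.5,-16.454) [heading=240, draw]
  FD 11: (-9.5,-16.454) -> (-15,-25.981) [heading=240, draw]
  -- iteration 2/2 --
  FD 5: (-15,-25.981) -> (-17.5,-30.311) [heading=240, draw]
  FD 14: (-17.5,-30.311) -> (-24.5,-42.435) [heading=240, draw]
  FD 11: (-24.5,-42.435) -> (-30,-51.962) [heading=240, draw]
]
PD: pen down
Final: pos=(-30,-51.962), heading=240, 6 segment(s) drawn

Segment lengths:
  seg 1: (0,0) -> (-2.5,-4.33), length = 5
  seg 2: (-2.5,-4.33) -> (-9.5,-16.454), length = 14
  seg 3: (-9.5,-16.454) -> (-15,-25.981), length = 11
  seg 4: (-15,-25.981) -> (-17.5,-30.311), length = 5
  seg 5: (-17.5,-30.311) -> (-24.5,-42.435), length = 14
  seg 6: (-24.5,-42.435) -> (-30,-51.962), length = 11
Total = 60

Answer: 60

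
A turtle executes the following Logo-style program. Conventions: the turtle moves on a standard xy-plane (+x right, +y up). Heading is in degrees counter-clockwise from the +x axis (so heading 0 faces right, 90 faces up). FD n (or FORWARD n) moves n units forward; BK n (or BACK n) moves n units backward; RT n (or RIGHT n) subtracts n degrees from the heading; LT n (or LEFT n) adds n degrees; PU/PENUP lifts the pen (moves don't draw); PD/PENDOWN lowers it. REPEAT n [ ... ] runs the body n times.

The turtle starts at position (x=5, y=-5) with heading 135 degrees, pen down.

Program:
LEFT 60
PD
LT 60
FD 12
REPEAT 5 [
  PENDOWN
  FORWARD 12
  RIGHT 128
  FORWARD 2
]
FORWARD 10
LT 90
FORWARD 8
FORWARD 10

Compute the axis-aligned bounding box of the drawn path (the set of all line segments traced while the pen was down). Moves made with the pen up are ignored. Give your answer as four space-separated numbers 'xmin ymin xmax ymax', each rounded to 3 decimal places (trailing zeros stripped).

Answer: -9.637 -28.182 10.884 -3.242

Derivation:
Executing turtle program step by step:
Start: pos=(5,-5), heading=135, pen down
LT 60: heading 135 -> 195
PD: pen down
LT 60: heading 195 -> 255
FD 12: (5,-5) -> (1.894,-16.591) [heading=255, draw]
REPEAT 5 [
  -- iteration 1/5 --
  PD: pen down
  FD 12: (1.894,-16.591) -> (-1.212,-28.182) [heading=255, draw]
  RT 128: heading 255 -> 127
  FD 2: (-1.212,-28.182) -> (-2.415,-26.585) [heading=127, draw]
  -- iteration 2/5 --
  PD: pen down
  FD 12: (-2.415,-26.585) -> (-9.637,-17.001) [heading=127, draw]
  RT 128: heading 127 -> 359
  FD 2: (-9.637,-17.001) -> (-7.637,-17.036) [heading=359, draw]
  -- iteration 3/5 --
  PD: pen down
  FD 12: (-7.637,-17.036) -> (4.361,-17.246) [heading=359, draw]
  RT 128: heading 359 -> 231
  FD 2: (4.361,-17.246) -> (3.102,-18.8) [heading=231, draw]
  -- iteration 4/5 --
  PD: pen down
  FD 12: (3.102,-18.8) -> (-4.45,-28.126) [heading=231, draw]
  RT 128: heading 231 -> 103
  FD 2: (-4.45,-28.126) -> (-4.9,-26.177) [heading=103, draw]
  -- iteration 5/5 --
  PD: pen down
  FD 12: (-4.9,-26.177) -> (-7.599,-14.485) [heading=103, draw]
  RT 128: heading 103 -> 335
  FD 2: (-7.599,-14.485) -> (-5.786,-15.33) [heading=335, draw]
]
FD 10: (-5.786,-15.33) -> (3.277,-19.556) [heading=335, draw]
LT 90: heading 335 -> 65
FD 8: (3.277,-19.556) -> (6.658,-12.305) [heading=65, draw]
FD 10: (6.658,-12.305) -> (10.884,-3.242) [heading=65, draw]
Final: pos=(10.884,-3.242), heading=65, 14 segment(s) drawn

Segment endpoints: x in {-9.637, -7.637, -7.599, -5.786, -4.9, -4.45, -2.415, -1.212, 1.894, 3.102, 3.277, 4.361, 5, 6.658, 10.884}, y in {-28.182, -28.126, -26.585, -26.177, -19.556, -18.8, -17.246, -17.036, -17.001, -16.591, -15.33, -14.485, -12.305, -5, -3.242}
xmin=-9.637, ymin=-28.182, xmax=10.884, ymax=-3.242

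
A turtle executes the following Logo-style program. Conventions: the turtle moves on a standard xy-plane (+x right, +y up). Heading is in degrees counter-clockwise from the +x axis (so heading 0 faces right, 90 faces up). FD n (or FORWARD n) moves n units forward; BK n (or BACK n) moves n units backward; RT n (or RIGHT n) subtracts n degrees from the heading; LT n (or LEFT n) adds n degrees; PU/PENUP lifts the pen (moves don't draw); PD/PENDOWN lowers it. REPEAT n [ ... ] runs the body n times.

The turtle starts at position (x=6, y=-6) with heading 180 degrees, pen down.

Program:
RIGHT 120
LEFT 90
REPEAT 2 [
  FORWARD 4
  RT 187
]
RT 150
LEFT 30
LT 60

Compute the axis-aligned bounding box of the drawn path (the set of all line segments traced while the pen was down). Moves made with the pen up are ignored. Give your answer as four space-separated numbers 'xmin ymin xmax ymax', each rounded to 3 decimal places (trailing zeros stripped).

Executing turtle program step by step:
Start: pos=(6,-6), heading=180, pen down
RT 120: heading 180 -> 60
LT 90: heading 60 -> 150
REPEAT 2 [
  -- iteration 1/2 --
  FD 4: (6,-6) -> (2.536,-4) [heading=150, draw]
  RT 187: heading 150 -> 323
  -- iteration 2/2 --
  FD 4: (2.536,-4) -> (5.73,-6.407) [heading=323, draw]
  RT 187: heading 323 -> 136
]
RT 150: heading 136 -> 346
LT 30: heading 346 -> 16
LT 60: heading 16 -> 76
Final: pos=(5.73,-6.407), heading=76, 2 segment(s) drawn

Segment endpoints: x in {2.536, 5.73, 6}, y in {-6.407, -6, -4}
xmin=2.536, ymin=-6.407, xmax=6, ymax=-4

Answer: 2.536 -6.407 6 -4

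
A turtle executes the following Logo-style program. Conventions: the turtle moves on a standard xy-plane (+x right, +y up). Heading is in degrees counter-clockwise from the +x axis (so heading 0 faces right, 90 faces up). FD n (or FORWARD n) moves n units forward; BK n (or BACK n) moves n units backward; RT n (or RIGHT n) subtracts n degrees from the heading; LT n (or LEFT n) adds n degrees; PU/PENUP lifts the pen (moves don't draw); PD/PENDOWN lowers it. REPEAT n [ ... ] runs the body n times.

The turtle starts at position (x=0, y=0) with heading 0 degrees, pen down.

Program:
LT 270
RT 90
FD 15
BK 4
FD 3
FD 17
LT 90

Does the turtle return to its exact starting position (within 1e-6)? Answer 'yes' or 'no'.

Executing turtle program step by step:
Start: pos=(0,0), heading=0, pen down
LT 270: heading 0 -> 270
RT 90: heading 270 -> 180
FD 15: (0,0) -> (-15,0) [heading=180, draw]
BK 4: (-15,0) -> (-11,0) [heading=180, draw]
FD 3: (-11,0) -> (-14,0) [heading=180, draw]
FD 17: (-14,0) -> (-31,0) [heading=180, draw]
LT 90: heading 180 -> 270
Final: pos=(-31,0), heading=270, 4 segment(s) drawn

Start position: (0, 0)
Final position: (-31, 0)
Distance = 31; >= 1e-6 -> NOT closed

Answer: no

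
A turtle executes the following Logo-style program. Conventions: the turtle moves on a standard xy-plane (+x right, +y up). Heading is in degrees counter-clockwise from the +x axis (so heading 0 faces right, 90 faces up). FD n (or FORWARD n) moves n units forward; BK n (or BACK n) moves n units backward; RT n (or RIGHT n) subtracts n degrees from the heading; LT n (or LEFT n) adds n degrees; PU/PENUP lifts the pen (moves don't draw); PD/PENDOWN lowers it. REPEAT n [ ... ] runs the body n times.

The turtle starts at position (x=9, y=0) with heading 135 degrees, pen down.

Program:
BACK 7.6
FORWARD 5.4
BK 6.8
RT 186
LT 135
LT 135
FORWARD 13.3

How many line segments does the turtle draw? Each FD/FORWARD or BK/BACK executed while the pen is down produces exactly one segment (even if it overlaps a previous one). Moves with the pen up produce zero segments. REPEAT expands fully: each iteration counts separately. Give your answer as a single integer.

Answer: 4

Derivation:
Executing turtle program step by step:
Start: pos=(9,0), heading=135, pen down
BK 7.6: (9,0) -> (14.374,-5.374) [heading=135, draw]
FD 5.4: (14.374,-5.374) -> (10.556,-1.556) [heading=135, draw]
BK 6.8: (10.556,-1.556) -> (15.364,-6.364) [heading=135, draw]
RT 186: heading 135 -> 309
LT 135: heading 309 -> 84
LT 135: heading 84 -> 219
FD 13.3: (15.364,-6.364) -> (5.028,-14.734) [heading=219, draw]
Final: pos=(5.028,-14.734), heading=219, 4 segment(s) drawn
Segments drawn: 4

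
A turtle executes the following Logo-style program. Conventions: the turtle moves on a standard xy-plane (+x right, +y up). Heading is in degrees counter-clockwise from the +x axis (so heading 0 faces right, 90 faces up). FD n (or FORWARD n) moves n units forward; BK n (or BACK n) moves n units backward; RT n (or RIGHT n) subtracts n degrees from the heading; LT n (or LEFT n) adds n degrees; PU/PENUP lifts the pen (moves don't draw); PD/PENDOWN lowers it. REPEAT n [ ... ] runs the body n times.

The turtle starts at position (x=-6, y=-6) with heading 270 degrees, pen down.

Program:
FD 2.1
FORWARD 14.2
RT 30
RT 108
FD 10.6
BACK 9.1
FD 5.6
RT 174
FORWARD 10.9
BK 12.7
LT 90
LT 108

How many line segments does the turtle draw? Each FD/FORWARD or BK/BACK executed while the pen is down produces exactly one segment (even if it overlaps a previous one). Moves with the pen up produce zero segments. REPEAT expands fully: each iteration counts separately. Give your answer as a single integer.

Answer: 7

Derivation:
Executing turtle program step by step:
Start: pos=(-6,-6), heading=270, pen down
FD 2.1: (-6,-6) -> (-6,-8.1) [heading=270, draw]
FD 14.2: (-6,-8.1) -> (-6,-22.3) [heading=270, draw]
RT 30: heading 270 -> 240
RT 108: heading 240 -> 132
FD 10.6: (-6,-22.3) -> (-13.093,-14.423) [heading=132, draw]
BK 9.1: (-13.093,-14.423) -> (-7.004,-21.185) [heading=132, draw]
FD 5.6: (-7.004,-21.185) -> (-10.751,-17.024) [heading=132, draw]
RT 174: heading 132 -> 318
FD 10.9: (-10.751,-17.024) -> (-2.651,-24.317) [heading=318, draw]
BK 12.7: (-2.651,-24.317) -> (-12.088,-15.819) [heading=318, draw]
LT 90: heading 318 -> 48
LT 108: heading 48 -> 156
Final: pos=(-12.088,-15.819), heading=156, 7 segment(s) drawn
Segments drawn: 7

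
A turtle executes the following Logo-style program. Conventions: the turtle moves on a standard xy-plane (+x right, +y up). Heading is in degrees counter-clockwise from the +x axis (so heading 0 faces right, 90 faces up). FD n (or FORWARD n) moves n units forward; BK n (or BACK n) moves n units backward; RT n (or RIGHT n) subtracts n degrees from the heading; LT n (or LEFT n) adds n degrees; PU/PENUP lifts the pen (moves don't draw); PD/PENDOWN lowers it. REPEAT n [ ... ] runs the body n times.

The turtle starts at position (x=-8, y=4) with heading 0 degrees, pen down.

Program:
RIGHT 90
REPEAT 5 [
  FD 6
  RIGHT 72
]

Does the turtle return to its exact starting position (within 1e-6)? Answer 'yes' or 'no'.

Executing turtle program step by step:
Start: pos=(-8,4), heading=0, pen down
RT 90: heading 0 -> 270
REPEAT 5 [
  -- iteration 1/5 --
  FD 6: (-8,4) -> (-8,-2) [heading=270, draw]
  RT 72: heading 270 -> 198
  -- iteration 2/5 --
  FD 6: (-8,-2) -> (-13.706,-3.854) [heading=198, draw]
  RT 72: heading 198 -> 126
  -- iteration 3/5 --
  FD 6: (-13.706,-3.854) -> (-17.233,1) [heading=126, draw]
  RT 72: heading 126 -> 54
  -- iteration 4/5 --
  FD 6: (-17.233,1) -> (-13.706,5.854) [heading=54, draw]
  RT 72: heading 54 -> 342
  -- iteration 5/5 --
  FD 6: (-13.706,5.854) -> (-8,4) [heading=342, draw]
  RT 72: heading 342 -> 270
]
Final: pos=(-8,4), heading=270, 5 segment(s) drawn

Start position: (-8, 4)
Final position: (-8, 4)
Distance = 0; < 1e-6 -> CLOSED

Answer: yes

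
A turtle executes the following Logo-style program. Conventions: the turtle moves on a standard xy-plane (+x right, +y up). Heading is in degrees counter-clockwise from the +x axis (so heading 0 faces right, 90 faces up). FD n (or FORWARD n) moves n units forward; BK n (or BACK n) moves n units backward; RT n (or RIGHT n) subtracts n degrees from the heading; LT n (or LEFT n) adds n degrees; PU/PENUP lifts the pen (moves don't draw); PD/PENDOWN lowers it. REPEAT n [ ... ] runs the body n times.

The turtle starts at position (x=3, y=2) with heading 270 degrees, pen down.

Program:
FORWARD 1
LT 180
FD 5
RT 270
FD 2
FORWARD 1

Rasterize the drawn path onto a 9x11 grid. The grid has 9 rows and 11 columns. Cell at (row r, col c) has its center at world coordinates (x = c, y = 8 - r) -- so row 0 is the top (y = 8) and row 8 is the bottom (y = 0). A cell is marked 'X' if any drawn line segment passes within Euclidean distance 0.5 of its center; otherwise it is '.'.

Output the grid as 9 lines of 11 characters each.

Answer: ...........
...........
XXXX.......
...X.......
...X.......
...X.......
...X.......
...X.......
...........

Derivation:
Segment 0: (3,2) -> (3,1)
Segment 1: (3,1) -> (3,6)
Segment 2: (3,6) -> (1,6)
Segment 3: (1,6) -> (0,6)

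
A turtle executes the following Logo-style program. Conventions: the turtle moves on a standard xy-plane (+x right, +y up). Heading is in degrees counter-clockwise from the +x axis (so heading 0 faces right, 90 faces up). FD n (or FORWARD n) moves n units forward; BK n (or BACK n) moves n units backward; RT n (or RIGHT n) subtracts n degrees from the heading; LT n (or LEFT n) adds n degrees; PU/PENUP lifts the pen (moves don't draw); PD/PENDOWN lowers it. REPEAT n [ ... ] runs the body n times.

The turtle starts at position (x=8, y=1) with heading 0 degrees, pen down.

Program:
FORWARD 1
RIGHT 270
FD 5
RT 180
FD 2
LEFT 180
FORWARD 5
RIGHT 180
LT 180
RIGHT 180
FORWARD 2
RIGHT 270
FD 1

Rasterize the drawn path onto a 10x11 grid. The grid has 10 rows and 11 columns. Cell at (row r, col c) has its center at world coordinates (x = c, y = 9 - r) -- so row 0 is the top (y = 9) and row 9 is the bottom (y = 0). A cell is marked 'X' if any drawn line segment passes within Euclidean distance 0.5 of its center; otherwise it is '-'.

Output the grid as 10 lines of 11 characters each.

Segment 0: (8,1) -> (9,1)
Segment 1: (9,1) -> (9,6)
Segment 2: (9,6) -> (9,4)
Segment 3: (9,4) -> (9,9)
Segment 4: (9,9) -> (9,7)
Segment 5: (9,7) -> (10,7)

Answer: ---------X-
---------X-
---------XX
---------X-
---------X-
---------X-
---------X-
---------X-
--------XX-
-----------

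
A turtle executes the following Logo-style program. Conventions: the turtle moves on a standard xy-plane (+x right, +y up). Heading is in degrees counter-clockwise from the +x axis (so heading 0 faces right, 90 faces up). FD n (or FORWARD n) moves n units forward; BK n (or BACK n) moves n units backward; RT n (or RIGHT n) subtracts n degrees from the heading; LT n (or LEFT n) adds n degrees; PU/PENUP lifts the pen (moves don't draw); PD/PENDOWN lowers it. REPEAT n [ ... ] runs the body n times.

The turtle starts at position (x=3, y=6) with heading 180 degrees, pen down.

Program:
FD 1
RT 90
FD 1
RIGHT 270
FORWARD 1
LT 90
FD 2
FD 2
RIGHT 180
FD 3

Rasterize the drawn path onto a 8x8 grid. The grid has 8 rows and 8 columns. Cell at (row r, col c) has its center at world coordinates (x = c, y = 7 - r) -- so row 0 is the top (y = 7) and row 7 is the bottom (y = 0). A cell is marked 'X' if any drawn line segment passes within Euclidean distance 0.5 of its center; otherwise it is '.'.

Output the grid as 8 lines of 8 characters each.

Segment 0: (3,6) -> (2,6)
Segment 1: (2,6) -> (2,7)
Segment 2: (2,7) -> (1,7)
Segment 3: (1,7) -> (1,5)
Segment 4: (1,5) -> (1,3)
Segment 5: (1,3) -> (1,6)

Answer: .XX.....
.XXX....
.X......
.X......
.X......
........
........
........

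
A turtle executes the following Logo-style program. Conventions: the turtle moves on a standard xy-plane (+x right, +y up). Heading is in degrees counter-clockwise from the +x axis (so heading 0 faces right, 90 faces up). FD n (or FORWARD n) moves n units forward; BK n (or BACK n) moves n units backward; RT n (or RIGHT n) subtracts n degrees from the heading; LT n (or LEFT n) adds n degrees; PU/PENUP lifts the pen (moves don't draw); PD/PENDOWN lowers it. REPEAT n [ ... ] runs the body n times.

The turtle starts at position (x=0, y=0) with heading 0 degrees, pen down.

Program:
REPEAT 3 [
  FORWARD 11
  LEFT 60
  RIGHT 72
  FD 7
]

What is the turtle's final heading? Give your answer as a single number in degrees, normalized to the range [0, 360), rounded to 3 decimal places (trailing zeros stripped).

Answer: 324

Derivation:
Executing turtle program step by step:
Start: pos=(0,0), heading=0, pen down
REPEAT 3 [
  -- iteration 1/3 --
  FD 11: (0,0) -> (11,0) [heading=0, draw]
  LT 60: heading 0 -> 60
  RT 72: heading 60 -> 348
  FD 7: (11,0) -> (17.847,-1.455) [heading=348, draw]
  -- iteration 2/3 --
  FD 11: (17.847,-1.455) -> (28.607,-3.742) [heading=348, draw]
  LT 60: heading 348 -> 48
  RT 72: heading 48 -> 336
  FD 7: (28.607,-3.742) -> (35.001,-6.59) [heading=336, draw]
  -- iteration 3/3 --
  FD 11: (35.001,-6.59) -> (45.05,-11.064) [heading=336, draw]
  LT 60: heading 336 -> 36
  RT 72: heading 36 -> 324
  FD 7: (45.05,-11.064) -> (50.714,-15.178) [heading=324, draw]
]
Final: pos=(50.714,-15.178), heading=324, 6 segment(s) drawn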